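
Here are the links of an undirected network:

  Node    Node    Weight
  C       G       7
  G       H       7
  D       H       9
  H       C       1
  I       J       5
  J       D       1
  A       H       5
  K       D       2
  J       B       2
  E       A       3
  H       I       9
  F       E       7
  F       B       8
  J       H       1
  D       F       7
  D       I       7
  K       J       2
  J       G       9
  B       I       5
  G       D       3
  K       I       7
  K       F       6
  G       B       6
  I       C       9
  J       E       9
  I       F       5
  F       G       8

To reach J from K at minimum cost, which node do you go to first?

Candidate routes:
K - D - J: 2+1 = 3
K - J: 2 = 2
Cheapest is K - J at 2.
So from K the first move is to J.

J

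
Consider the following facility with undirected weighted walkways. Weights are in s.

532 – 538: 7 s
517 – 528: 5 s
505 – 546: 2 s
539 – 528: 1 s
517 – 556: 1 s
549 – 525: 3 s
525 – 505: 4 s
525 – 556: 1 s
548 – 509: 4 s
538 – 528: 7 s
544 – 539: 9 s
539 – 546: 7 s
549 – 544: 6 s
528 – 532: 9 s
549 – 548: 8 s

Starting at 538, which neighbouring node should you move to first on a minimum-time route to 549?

528

Enumerating some paths:
538 - 528 - 539 - 544 - 549: 7+1+9+6 = 23
538 - 532 - 528 - 517 - 556 - 525 - 549: 7+9+5+1+1+3 = 26
538 - 528 - 517 - 556 - 525 - 549: 7+5+1+1+3 = 17
538 - 528 - 539 - 546 - 505 - 525 - 549: 7+1+7+2+4+3 = 24
Cheapest is 538 - 528 - 517 - 556 - 525 - 549 at 17 s.
So from 538 the first move is to 528.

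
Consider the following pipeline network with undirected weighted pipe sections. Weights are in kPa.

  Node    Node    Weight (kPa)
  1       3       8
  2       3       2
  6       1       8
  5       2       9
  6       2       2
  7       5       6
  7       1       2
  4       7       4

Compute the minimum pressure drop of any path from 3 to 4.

14 kPa

Shortest distances from 3:
3: 0
2: 2  (via 3)
6: 4  (via 2)
1: 8  (via 3)
7: 10  (via 1)
5: 11  (via 2)
4: 14  (via 7)
Shortest route: 3–1–7–4 = 14 kPa.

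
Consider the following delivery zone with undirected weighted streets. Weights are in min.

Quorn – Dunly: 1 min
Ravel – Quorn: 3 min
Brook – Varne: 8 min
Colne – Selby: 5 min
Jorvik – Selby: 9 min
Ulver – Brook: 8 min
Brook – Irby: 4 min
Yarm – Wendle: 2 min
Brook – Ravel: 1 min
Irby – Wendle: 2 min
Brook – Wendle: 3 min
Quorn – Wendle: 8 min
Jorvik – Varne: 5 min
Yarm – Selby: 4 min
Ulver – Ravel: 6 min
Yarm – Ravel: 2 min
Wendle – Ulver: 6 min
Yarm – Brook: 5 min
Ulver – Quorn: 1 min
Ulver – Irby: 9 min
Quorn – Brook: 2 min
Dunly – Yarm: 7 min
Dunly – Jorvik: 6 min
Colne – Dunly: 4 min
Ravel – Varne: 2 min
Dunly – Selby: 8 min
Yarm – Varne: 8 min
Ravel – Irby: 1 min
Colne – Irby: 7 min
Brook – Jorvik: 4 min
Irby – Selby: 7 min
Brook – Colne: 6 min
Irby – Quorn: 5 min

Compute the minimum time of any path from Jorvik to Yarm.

Settle nodes by increasing distance from Jorvik:
Jorvik: 0
Brook: 4  (via Jorvik)
Ravel: 5  (via Brook)
Varne: 5  (via Jorvik)
Quorn: 6  (via Brook)
Irby: 6  (via Ravel)
Dunly: 6  (via Jorvik)
Yarm: 7  (via Ravel)
Shortest route: Jorvik–Brook–Ravel–Yarm = 7 min.

7 min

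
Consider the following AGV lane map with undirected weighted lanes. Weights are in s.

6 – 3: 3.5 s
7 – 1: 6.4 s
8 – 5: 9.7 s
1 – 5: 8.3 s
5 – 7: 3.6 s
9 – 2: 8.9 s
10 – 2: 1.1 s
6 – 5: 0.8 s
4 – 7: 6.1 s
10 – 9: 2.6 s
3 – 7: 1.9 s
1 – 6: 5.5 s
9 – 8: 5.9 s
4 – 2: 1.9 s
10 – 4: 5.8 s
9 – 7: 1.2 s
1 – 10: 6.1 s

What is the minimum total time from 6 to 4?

10.5 s

Settle nodes by increasing distance from 6:
6: 0
5: 0.8  (via 6)
3: 3.5  (via 6)
7: 4.4  (via 5)
1: 5.5  (via 6)
9: 5.6  (via 7)
10: 8.2  (via 9)
2: 9.3  (via 10)
4: 10.5  (via 7)
Shortest route: 6–5–7–4 = 10.5 s.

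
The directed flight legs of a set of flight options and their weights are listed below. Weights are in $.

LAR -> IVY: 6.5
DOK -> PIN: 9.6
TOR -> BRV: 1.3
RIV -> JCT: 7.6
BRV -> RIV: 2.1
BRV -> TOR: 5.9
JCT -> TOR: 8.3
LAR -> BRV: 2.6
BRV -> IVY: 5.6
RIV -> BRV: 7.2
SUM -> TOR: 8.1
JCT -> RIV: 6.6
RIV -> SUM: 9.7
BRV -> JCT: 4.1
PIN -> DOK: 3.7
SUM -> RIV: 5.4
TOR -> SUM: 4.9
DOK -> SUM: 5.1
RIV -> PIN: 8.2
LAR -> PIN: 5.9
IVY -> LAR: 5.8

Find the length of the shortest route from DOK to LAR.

Settle nodes by increasing distance from DOK:
DOK: 0
SUM: 5.1  (via DOK)
PIN: 9.6  (via DOK)
RIV: 10.5  (via SUM)
TOR: 13.2  (via SUM)
BRV: 14.5  (via TOR)
JCT: 18.1  (via RIV)
IVY: 20.1  (via BRV)
LAR: 25.9  (via IVY)
Shortest route: DOK–SUM–TOR–BRV–IVY–LAR = $25.9.

$25.9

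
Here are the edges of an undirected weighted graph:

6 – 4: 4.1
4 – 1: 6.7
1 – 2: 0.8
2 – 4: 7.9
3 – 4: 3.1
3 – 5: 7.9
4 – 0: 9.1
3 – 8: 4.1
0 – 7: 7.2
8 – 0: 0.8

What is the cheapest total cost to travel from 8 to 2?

14.7

Candidate routes:
8–0–4–1–2: 0.8+9.1+6.7+0.8 = 17.4
8–3–4–1–2: 4.1+3.1+6.7+0.8 = 14.7
8–3–4–2: 4.1+3.1+7.9 = 15.1
The minimum is 14.7 via 8–3–4–1–2.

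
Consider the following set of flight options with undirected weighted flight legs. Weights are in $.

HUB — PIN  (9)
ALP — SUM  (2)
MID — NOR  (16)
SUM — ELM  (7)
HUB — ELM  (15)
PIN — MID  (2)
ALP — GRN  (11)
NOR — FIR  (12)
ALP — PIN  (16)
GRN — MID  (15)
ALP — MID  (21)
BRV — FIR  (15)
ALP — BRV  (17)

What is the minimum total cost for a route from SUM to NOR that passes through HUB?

Shortest SUM→HUB: SUM → ELM → HUB = 22
Shortest HUB→NOR: HUB → PIN → MID → NOR = 27
Total via HUB: 22 + 27 = $49.

$49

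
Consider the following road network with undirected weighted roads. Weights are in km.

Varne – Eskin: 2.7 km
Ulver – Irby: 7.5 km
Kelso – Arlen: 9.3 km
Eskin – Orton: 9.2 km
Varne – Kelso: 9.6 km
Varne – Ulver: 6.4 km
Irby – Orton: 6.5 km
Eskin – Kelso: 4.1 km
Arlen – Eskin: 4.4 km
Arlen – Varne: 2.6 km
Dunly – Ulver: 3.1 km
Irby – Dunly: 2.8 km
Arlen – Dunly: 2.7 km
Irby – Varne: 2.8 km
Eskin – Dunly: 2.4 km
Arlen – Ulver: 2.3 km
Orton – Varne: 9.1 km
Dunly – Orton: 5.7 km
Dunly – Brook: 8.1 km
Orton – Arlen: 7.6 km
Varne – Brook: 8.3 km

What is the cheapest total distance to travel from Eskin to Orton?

8.1 km

Enumerating some paths:
Eskin - Dunly - Orton: 2.4+5.7 = 8.1
Eskin - Orton: 9.2 = 9.2
Cheapest is Eskin - Dunly - Orton at 8.1 km.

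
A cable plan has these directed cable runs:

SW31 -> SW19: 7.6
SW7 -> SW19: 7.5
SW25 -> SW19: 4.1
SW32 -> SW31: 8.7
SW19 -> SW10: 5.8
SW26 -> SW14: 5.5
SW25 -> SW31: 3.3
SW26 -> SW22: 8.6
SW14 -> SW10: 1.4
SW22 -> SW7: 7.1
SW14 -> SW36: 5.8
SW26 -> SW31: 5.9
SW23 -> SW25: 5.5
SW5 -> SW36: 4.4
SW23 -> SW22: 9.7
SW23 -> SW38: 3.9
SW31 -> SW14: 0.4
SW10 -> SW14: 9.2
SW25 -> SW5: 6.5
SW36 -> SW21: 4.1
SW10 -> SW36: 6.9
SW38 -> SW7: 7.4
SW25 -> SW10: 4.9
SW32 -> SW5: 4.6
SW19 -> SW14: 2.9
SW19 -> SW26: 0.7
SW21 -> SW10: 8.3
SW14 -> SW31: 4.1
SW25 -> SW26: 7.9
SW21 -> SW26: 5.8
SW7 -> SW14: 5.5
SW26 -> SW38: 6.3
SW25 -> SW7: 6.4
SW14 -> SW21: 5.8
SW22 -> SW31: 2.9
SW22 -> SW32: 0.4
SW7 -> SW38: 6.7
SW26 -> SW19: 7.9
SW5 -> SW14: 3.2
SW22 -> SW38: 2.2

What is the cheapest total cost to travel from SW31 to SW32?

17.3

Candidate routes:
SW31 - SW14 - SW21 - SW26 - SW22 - SW32: 0.4+5.8+5.8+8.6+0.4 = 21
SW31 - SW19 - SW26 - SW22 - SW32: 7.6+0.7+8.6+0.4 = 17.3
Cheapest is SW31 - SW19 - SW26 - SW22 - SW32 at 17.3.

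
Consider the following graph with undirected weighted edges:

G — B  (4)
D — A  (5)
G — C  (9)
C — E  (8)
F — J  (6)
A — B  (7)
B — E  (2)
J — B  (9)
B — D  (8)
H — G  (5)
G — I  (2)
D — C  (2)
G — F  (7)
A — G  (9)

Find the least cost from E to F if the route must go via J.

17

Best E to J: E → B → J costing 11
Best J to F: J → F costing 6
Total via J: 11 + 6 = 17.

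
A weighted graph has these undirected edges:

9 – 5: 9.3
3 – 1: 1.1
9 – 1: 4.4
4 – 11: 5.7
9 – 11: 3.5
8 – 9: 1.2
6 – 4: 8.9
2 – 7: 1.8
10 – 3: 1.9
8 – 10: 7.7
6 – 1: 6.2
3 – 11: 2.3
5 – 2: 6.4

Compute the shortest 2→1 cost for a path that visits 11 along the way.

22.6

Shortest 2→11: 2 → 5 → 9 → 11 = 19.2
Shortest 11→1: 11 → 3 → 1 = 3.4
Total via 11: 19.2 + 3.4 = 22.6.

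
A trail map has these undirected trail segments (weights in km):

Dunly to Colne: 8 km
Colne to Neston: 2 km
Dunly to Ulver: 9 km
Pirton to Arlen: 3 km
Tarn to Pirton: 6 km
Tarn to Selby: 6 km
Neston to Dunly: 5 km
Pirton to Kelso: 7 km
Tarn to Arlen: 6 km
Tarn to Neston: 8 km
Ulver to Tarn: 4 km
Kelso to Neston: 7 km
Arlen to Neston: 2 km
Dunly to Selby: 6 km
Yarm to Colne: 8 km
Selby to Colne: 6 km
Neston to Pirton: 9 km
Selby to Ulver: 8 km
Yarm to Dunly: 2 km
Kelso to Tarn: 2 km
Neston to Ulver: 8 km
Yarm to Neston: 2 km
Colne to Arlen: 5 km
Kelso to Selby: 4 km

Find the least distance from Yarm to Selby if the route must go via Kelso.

Best Yarm to Kelso: Yarm → Neston → Kelso costing 9
Shortest Kelso→Selby: Kelso → Selby = 4
Total via Kelso: 9 + 4 = 13 km.

13 km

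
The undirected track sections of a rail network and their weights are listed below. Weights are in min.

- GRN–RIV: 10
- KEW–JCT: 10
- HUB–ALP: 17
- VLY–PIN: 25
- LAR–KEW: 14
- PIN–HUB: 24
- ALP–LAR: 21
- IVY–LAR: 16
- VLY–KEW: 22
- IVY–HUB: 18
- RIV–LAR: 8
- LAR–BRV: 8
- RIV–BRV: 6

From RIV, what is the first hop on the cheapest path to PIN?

LAR

Candidate routes:
RIV - LAR - KEW - VLY - PIN: 8+14+22+25 = 69
RIV - LAR - IVY - HUB - PIN: 8+16+18+24 = 66
RIV - LAR - ALP - HUB - PIN: 8+21+17+24 = 70
Cheapest is RIV - LAR - IVY - HUB - PIN at 66 min.
So from RIV the first move is to LAR.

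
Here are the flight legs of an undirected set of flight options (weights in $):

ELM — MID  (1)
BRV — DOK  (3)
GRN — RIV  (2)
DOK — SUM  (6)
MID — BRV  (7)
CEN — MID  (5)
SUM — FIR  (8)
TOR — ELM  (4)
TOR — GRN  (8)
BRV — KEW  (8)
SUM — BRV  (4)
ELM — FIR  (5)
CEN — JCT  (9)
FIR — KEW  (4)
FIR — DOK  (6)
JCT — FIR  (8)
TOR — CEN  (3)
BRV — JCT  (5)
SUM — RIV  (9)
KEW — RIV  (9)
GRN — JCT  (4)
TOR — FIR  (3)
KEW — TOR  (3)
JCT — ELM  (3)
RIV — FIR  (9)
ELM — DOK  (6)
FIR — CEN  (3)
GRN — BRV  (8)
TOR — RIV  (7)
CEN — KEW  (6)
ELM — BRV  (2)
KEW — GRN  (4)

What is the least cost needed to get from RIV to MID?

$10

Compare a few routes:
RIV → GRN → KEW → TOR → ELM → MID: 2+4+3+4+1 = 14
RIV → TOR → ELM → MID: 7+4+1 = 12
RIV → GRN → BRV → ELM → MID: 2+8+2+1 = 13
RIV → GRN → JCT → ELM → MID: 2+4+3+1 = 10
Cheapest is RIV → GRN → JCT → ELM → MID at $10.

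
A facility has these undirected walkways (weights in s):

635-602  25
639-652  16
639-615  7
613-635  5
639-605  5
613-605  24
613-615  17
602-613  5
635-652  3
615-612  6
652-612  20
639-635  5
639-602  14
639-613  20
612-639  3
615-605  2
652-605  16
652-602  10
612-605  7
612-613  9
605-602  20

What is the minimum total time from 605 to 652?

13 s

Running Dijkstra from 605:
605: 0
615: 2  (via 605)
639: 5  (via 605)
612: 7  (via 605)
635: 10  (via 639)
652: 13  (via 635)
Shortest route: 605–639–635–652 = 13 s.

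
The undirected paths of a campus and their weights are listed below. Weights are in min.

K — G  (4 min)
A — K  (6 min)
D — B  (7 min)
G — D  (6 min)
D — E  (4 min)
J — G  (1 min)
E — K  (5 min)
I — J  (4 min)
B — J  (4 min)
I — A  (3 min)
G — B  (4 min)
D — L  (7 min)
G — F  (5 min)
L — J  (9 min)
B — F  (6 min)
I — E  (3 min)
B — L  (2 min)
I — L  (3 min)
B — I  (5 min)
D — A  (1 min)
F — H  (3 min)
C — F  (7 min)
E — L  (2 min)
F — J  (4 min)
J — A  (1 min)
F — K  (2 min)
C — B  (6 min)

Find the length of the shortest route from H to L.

Running Dijkstra from H:
H: 0
F: 3  (via H)
K: 5  (via F)
J: 7  (via F)
A: 8  (via J)
G: 8  (via F)
B: 9  (via F)
D: 9  (via A)
C: 10  (via F)
E: 10  (via K)
I: 11  (via J)
L: 11  (via B)
Shortest route: H–F–B–L = 11 min.

11 min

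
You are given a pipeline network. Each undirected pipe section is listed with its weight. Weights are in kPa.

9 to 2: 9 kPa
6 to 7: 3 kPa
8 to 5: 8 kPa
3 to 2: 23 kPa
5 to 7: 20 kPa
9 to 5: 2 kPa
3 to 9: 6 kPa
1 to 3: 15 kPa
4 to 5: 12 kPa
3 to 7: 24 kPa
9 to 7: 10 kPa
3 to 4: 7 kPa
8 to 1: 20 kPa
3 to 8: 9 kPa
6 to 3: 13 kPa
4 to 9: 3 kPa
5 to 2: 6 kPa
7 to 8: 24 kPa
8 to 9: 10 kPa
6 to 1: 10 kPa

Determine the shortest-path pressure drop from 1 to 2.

29 kPa

Settle nodes by increasing distance from 1:
1: 0
6: 10  (via 1)
7: 13  (via 6)
3: 15  (via 1)
8: 20  (via 1)
9: 21  (via 3)
4: 22  (via 3)
5: 23  (via 9)
2: 29  (via 5)
Shortest route: 1–3–9–5–2 = 29 kPa.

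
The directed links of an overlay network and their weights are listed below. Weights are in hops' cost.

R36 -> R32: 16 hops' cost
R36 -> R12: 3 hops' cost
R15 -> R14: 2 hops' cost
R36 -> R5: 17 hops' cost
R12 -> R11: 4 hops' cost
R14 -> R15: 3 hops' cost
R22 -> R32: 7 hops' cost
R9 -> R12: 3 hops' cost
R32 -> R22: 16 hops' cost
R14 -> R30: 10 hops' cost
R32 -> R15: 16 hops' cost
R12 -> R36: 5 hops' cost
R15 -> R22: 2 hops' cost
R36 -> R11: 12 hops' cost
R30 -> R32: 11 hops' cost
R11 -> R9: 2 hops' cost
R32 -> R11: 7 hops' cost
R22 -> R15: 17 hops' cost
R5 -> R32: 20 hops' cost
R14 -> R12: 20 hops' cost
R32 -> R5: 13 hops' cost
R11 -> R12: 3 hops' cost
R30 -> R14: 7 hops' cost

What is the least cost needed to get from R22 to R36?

Enumerating some paths:
R22–R32–R11–R12–R36: 7+7+3+5 = 22
R22–R32–R11–R9–R12–R36: 7+7+2+3+5 = 24
Cheapest is R22–R32–R11–R12–R36 at 22 hops' cost.

22 hops' cost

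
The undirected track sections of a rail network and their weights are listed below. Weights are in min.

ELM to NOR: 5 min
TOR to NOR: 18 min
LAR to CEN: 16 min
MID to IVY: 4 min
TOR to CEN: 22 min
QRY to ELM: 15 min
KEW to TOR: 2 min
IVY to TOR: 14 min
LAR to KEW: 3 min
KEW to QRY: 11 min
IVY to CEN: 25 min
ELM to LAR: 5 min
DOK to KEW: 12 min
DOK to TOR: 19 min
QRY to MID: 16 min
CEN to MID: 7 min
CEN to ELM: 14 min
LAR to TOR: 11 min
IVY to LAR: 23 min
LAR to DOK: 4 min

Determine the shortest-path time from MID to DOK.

Candidate routes:
MID - IVY - LAR - DOK: 4+23+4 = 31
MID - CEN - LAR - DOK: 7+16+4 = 27
MID - CEN - ELM - LAR - DOK: 7+14+5+4 = 30
Cheapest is MID - CEN - LAR - DOK at 27 min.

27 min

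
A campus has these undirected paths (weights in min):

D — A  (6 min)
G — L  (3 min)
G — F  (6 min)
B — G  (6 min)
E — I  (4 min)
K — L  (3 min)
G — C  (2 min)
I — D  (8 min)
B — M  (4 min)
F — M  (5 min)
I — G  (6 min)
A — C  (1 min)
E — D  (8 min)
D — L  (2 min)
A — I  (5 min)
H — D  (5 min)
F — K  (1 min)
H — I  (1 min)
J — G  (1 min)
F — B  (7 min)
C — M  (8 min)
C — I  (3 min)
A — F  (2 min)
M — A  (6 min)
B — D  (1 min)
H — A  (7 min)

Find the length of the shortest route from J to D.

6 min

Enumerating some paths:
J → G → B → D: 1+6+1 = 8
J → G → L → D: 1+3+2 = 6
The minimum is 6 min via J → G → L → D.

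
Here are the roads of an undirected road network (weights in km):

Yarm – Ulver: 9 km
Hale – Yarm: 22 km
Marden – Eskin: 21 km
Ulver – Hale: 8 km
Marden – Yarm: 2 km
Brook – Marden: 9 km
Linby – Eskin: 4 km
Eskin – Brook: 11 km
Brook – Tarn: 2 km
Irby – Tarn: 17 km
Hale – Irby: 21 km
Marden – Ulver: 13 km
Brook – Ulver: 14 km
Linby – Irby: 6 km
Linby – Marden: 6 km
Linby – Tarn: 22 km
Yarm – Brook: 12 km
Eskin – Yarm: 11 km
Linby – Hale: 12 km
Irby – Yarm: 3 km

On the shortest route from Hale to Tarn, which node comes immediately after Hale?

Ulver

Compare a few routes:
Hale → Linby → Marden → Brook → Tarn: 12+6+9+2 = 29
Hale → Ulver → Yarm → Marden → Brook → Tarn: 8+9+2+9+2 = 30
Hale → Ulver → Brook → Tarn: 8+14+2 = 24
Hale → Linby → Eskin → Brook → Tarn: 12+4+11+2 = 29
The minimum is 24 km via Hale → Ulver → Brook → Tarn.
So from Hale the first move is to Ulver.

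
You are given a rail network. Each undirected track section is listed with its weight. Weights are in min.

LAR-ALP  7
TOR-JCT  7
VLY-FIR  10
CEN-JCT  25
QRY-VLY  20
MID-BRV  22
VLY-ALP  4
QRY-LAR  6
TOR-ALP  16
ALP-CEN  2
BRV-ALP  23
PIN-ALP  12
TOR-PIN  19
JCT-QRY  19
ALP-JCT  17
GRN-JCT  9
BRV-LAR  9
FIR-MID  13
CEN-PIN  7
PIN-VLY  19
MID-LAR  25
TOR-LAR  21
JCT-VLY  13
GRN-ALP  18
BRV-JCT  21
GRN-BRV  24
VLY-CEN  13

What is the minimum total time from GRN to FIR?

Compare a few routes:
GRN–JCT–ALP–VLY–FIR: 9+17+4+10 = 40
GRN–JCT–VLY–FIR: 9+13+10 = 32
Cheapest is GRN–JCT–VLY–FIR at 32 min.

32 min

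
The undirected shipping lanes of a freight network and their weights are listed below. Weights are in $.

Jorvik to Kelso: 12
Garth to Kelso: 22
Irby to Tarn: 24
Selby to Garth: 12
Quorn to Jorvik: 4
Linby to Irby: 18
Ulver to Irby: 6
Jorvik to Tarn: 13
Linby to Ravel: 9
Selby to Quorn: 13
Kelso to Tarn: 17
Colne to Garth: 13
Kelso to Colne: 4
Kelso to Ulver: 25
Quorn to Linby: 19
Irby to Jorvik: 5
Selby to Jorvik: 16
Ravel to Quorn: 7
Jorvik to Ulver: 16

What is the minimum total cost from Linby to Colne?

Shortest distances from Linby:
Linby: 0
Ravel: 9  (via Linby)
Quorn: 16  (via Ravel)
Irby: 18  (via Linby)
Jorvik: 20  (via Quorn)
Ulver: 24  (via Irby)
Selby: 29  (via Quorn)
Kelso: 32  (via Jorvik)
Tarn: 33  (via Jorvik)
Colne: 36  (via Kelso)
Shortest route: Linby → Ravel → Quorn → Jorvik → Kelso → Colne = $36.

$36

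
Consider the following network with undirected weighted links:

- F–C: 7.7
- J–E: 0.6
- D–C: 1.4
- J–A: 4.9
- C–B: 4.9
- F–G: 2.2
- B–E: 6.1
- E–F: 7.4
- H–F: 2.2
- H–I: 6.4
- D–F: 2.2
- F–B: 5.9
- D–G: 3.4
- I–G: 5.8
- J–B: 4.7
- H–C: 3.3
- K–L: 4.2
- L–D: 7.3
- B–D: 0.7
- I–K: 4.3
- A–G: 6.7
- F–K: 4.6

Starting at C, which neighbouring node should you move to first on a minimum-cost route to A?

Compare a few routes:
C → D → B → J → A: 1.4+0.7+4.7+4.9 = 11.7
C → D → F → G → A: 1.4+2.2+2.2+6.7 = 12.5
C → D → B → E → J → A: 1.4+0.7+6.1+0.6+4.9 = 13.7
C → D → G → A: 1.4+3.4+6.7 = 11.5
Cheapest is C → D → G → A at 11.5.
So from C the first move is to D.

D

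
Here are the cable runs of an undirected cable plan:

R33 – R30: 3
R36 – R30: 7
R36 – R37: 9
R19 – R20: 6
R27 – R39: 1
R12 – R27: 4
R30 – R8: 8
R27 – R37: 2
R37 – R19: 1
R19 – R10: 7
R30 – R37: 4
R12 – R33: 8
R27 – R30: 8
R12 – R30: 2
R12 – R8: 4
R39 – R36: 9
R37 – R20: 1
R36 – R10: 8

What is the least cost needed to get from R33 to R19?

8

Candidate routes:
R33 → R30 → R37 → R19: 3+4+1 = 8
R33 → R30 → R12 → R27 → R37 → R19: 3+2+4+2+1 = 12
The minimum is 8 via R33 → R30 → R37 → R19.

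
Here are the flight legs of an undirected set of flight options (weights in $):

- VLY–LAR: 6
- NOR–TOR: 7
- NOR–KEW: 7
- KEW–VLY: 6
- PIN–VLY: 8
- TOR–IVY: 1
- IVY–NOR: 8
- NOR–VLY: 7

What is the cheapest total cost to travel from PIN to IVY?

$23

Candidate routes:
PIN - VLY - KEW - NOR - TOR - IVY: 8+6+7+7+1 = 29
PIN - VLY - NOR - IVY: 8+7+8 = 23
Cheapest is PIN - VLY - NOR - IVY at $23.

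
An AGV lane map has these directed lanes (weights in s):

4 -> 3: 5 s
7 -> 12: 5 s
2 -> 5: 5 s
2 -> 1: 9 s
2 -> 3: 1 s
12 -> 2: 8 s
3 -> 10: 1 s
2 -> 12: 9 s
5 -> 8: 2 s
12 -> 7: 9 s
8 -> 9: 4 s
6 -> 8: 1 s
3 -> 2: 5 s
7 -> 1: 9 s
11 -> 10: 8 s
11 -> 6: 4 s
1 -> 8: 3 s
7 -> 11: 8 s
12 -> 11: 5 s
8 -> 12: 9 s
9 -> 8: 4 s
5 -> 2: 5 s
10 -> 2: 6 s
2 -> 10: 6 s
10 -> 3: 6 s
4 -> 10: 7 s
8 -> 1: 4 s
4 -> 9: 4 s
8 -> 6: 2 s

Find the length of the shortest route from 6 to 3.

19 s

Candidate routes:
6–8–12–11–10–3: 1+9+5+8+6 = 29
6–8–12–2–3: 1+9+8+1 = 19
The minimum is 19 s via 6–8–12–2–3.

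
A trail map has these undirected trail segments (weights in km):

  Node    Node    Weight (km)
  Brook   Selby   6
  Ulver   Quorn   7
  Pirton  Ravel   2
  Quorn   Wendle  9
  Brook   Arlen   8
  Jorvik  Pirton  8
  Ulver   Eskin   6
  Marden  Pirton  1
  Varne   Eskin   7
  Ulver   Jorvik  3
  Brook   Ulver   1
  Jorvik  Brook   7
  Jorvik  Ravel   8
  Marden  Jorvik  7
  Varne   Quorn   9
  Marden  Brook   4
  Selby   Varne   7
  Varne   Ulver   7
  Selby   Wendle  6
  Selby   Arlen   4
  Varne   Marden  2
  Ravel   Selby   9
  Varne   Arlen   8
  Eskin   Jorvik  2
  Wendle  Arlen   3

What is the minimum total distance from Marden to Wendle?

Running Dijkstra from Marden:
Marden: 0
Pirton: 1  (via Marden)
Varne: 2  (via Marden)
Ravel: 3  (via Pirton)
Brook: 4  (via Marden)
Ulver: 5  (via Brook)
Jorvik: 7  (via Marden)
Eskin: 9  (via Varne)
Selby: 9  (via Varne)
Arlen: 10  (via Varne)
Quorn: 11  (via Varne)
Wendle: 13  (via Arlen)
Shortest route: Marden–Varne–Arlen–Wendle = 13 km.

13 km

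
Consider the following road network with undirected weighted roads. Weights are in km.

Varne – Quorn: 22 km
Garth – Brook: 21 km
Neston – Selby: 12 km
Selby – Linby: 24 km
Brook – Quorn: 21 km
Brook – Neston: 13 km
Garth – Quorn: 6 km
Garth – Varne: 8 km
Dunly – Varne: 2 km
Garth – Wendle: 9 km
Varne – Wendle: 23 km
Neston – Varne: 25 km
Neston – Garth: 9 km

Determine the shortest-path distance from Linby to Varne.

53 km

Compare a few routes:
Linby - Selby - Neston - Garth - Varne: 24+12+9+8 = 53
Linby - Selby - Neston - Varne: 24+12+25 = 61
Linby - Selby - Neston - Garth - Quorn - Varne: 24+12+9+6+22 = 73
Linby - Selby - Neston - Garth - Wendle - Varne: 24+12+9+9+23 = 77
Cheapest is Linby - Selby - Neston - Garth - Varne at 53 km.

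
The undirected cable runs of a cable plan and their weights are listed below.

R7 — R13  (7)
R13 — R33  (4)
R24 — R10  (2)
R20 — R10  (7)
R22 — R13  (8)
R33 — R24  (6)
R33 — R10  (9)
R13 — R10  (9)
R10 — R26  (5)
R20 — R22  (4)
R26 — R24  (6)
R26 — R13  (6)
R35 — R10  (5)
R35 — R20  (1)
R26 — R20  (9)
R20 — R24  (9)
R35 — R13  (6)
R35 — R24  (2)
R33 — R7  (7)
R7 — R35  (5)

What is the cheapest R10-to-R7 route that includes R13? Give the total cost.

Best R10 to R13: R10 → R13 costing 9
Shortest R13→R7: R13 → R7 = 7
Total via R13: 9 + 7 = 16.

16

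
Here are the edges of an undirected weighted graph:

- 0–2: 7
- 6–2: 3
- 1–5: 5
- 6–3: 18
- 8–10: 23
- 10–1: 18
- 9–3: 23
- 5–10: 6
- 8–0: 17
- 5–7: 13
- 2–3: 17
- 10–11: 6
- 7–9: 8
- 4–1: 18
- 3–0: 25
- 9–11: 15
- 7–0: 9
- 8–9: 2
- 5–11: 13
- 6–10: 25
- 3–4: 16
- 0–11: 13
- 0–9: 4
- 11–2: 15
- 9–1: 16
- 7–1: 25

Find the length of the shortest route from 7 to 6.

19

Shortest distances from 7:
7: 0
9: 8  (via 7)
0: 9  (via 7)
8: 10  (via 9)
5: 13  (via 7)
2: 16  (via 0)
1: 18  (via 5)
6: 19  (via 2)
Shortest route: 7–0–2–6 = 19.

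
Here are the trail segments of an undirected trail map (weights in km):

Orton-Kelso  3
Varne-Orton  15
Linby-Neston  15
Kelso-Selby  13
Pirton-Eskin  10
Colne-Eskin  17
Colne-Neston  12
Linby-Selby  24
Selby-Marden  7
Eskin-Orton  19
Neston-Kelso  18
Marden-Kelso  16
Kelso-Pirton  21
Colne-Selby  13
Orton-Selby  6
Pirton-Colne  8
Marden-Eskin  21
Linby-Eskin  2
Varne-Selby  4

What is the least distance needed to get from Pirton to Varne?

Candidate routes:
Pirton → Kelso → Orton → Selby → Varne: 21+3+6+4 = 34
Pirton → Kelso → Selby → Varne: 21+13+4 = 38
Pirton → Eskin → Orton → Selby → Varne: 10+19+6+4 = 39
Pirton → Colne → Selby → Varne: 8+13+4 = 25
Cheapest is Pirton → Colne → Selby → Varne at 25 km.

25 km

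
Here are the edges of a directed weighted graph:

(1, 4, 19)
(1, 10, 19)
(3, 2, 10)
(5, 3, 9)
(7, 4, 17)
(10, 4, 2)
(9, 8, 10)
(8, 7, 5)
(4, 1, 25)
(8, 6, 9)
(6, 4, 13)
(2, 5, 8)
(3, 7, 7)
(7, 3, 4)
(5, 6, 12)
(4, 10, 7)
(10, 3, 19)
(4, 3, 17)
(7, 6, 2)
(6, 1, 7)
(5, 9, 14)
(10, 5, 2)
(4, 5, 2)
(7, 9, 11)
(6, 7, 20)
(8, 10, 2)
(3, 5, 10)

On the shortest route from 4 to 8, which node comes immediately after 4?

Compare a few routes:
4 → 10 → 5 → 9 → 8: 7+2+14+10 = 33
4 → 5 → 3 → 7 → 9 → 8: 2+9+7+11+10 = 39
4 → 5 → 9 → 8: 2+14+10 = 26
Cheapest is 4 → 5 → 9 → 8 at 26.
So from 4 the first move is to 5.

5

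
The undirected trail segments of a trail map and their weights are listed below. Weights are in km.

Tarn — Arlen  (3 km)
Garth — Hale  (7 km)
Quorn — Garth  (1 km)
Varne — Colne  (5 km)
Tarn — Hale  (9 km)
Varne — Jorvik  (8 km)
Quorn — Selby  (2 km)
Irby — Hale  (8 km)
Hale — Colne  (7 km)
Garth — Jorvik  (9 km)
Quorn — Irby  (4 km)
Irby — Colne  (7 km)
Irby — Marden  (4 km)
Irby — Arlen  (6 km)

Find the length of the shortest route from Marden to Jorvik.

18 km

Candidate routes:
Marden - Irby - Quorn - Garth - Jorvik: 4+4+1+9 = 18
Marden - Irby - Hale - Garth - Jorvik: 4+8+7+9 = 28
Marden - Irby - Colne - Varne - Jorvik: 4+7+5+8 = 24
Cheapest is Marden - Irby - Quorn - Garth - Jorvik at 18 km.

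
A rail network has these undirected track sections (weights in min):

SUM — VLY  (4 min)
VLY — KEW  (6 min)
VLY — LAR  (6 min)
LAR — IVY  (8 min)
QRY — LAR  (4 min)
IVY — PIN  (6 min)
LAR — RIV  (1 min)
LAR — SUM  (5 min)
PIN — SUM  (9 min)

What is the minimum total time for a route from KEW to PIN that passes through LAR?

Best KEW to LAR: KEW–VLY–LAR costing 12
Best LAR to PIN: LAR–SUM–PIN costing 14
Total via LAR: 12 + 14 = 26 min.

26 min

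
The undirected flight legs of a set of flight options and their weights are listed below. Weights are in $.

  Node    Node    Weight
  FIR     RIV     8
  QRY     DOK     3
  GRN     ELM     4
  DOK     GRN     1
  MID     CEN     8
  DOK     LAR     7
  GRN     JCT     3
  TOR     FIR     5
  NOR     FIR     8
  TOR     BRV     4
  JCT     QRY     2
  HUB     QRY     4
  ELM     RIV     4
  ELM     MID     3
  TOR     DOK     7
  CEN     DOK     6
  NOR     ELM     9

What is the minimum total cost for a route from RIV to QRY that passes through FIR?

$23

Shortest RIV→FIR: RIV–FIR = 8
Best FIR to QRY: FIR–TOR–DOK–QRY costing 15
Total via FIR: 8 + 15 = $23.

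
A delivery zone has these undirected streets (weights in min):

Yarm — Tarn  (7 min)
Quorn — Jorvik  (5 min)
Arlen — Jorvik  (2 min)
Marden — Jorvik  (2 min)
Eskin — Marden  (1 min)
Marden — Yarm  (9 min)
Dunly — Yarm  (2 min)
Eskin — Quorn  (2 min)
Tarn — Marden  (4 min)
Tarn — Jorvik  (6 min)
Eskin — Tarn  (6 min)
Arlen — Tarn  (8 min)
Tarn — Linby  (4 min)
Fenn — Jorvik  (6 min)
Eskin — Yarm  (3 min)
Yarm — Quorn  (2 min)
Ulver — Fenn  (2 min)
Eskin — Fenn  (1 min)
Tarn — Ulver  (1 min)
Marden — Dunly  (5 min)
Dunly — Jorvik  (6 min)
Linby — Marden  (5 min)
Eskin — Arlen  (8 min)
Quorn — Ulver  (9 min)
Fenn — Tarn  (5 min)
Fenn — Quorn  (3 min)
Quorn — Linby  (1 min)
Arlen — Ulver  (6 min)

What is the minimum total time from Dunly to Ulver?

Shortest distances from Dunly:
Dunly: 0
Yarm: 2  (via Dunly)
Quorn: 4  (via Yarm)
Eskin: 5  (via Yarm)
Linby: 5  (via Quorn)
Marden: 5  (via Dunly)
Jorvik: 6  (via Dunly)
Fenn: 6  (via Eskin)
Ulver: 8  (via Fenn)
Shortest route: Dunly–Yarm–Eskin–Fenn–Ulver = 8 min.

8 min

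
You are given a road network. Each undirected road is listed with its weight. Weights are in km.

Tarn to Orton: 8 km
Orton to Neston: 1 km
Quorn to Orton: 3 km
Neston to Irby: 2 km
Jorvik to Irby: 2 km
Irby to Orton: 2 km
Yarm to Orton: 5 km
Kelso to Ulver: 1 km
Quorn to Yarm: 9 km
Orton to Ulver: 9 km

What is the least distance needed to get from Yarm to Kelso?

Compare a few routes:
Yarm → Orton → Ulver → Kelso: 5+9+1 = 15
Yarm → Quorn → Orton → Ulver → Kelso: 9+3+9+1 = 22
The minimum is 15 km via Yarm → Orton → Ulver → Kelso.

15 km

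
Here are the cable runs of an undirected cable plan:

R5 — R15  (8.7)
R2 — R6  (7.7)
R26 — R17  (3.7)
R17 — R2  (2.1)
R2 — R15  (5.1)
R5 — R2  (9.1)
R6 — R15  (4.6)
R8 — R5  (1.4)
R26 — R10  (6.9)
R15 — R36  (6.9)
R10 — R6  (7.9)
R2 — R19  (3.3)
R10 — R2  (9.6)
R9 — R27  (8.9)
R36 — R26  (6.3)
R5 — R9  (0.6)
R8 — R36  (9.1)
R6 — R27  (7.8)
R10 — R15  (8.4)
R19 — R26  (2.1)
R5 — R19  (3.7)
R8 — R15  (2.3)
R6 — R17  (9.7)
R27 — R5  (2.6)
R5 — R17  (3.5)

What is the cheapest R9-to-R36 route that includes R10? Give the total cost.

Shortest R9→R10: R9 → R5 → R8 → R15 → R10 = 12.7
Shortest R10→R36: R10 → R26 → R36 = 13.2
Total via R10: 12.7 + 13.2 = 25.9.

25.9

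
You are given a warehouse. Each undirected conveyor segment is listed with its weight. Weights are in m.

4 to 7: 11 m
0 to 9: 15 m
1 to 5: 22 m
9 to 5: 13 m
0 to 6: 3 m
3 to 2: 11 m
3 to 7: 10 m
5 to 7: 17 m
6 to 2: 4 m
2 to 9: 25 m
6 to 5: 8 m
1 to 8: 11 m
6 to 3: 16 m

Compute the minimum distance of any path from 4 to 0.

Shortest distances from 4:
4: 0
7: 11  (via 4)
3: 21  (via 7)
5: 28  (via 7)
2: 32  (via 3)
6: 36  (via 5)
0: 39  (via 6)
Shortest route: 4–7–5–6–0 = 39 m.

39 m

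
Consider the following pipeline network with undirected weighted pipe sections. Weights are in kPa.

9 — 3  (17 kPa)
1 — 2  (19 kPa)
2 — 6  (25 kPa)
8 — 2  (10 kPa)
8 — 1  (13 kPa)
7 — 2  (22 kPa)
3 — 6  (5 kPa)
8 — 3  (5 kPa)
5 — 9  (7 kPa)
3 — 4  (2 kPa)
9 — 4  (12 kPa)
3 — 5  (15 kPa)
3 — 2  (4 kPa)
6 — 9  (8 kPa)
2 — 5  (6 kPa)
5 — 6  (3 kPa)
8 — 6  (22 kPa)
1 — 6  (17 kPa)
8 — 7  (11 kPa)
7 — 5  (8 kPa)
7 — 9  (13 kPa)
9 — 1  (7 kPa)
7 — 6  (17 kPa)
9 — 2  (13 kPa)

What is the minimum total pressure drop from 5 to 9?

7 kPa

Compare a few routes:
5 → 9: 7 = 7
5 → 6 → 9: 3+8 = 11
The minimum is 7 kPa via 5 → 9.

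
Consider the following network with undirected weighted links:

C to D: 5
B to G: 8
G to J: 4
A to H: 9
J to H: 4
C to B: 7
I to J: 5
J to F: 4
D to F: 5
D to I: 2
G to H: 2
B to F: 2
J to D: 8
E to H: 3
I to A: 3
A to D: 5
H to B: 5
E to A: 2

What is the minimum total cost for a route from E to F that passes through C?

21

Best E to C: E → A → D → C costing 12
Shortest C→F: C → B → F = 9
Total via C: 12 + 9 = 21.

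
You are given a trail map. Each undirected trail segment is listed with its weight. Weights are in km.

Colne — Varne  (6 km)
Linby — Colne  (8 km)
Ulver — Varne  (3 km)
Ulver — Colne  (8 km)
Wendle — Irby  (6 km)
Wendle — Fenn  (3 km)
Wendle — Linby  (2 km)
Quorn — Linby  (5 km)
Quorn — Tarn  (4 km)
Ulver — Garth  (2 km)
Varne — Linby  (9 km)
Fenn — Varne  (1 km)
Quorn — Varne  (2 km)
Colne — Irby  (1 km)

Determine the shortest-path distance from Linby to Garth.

11 km

Running Dijkstra from Linby:
Linby: 0
Wendle: 2  (via Linby)
Fenn: 5  (via Wendle)
Quorn: 5  (via Linby)
Varne: 6  (via Fenn)
Colne: 8  (via Linby)
Irby: 8  (via Wendle)
Ulver: 9  (via Varne)
Tarn: 9  (via Quorn)
Garth: 11  (via Ulver)
Shortest route: Linby → Wendle → Fenn → Varne → Ulver → Garth = 11 km.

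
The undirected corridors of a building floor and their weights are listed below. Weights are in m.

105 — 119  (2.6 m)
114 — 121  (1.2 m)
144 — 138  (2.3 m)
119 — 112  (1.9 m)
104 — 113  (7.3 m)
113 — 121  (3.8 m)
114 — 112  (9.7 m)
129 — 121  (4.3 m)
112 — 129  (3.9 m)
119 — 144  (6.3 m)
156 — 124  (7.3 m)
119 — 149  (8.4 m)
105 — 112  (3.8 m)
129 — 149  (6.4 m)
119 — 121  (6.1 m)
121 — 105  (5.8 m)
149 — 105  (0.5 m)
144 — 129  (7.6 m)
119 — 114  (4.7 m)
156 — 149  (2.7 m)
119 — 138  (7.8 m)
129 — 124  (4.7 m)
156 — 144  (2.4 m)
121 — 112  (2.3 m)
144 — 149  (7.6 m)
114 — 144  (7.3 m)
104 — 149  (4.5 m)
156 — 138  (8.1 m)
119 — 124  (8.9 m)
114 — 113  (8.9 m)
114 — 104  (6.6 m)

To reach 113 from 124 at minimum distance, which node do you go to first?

129

Enumerating some paths:
124 - 119 - 114 - 121 - 113: 8.9+4.7+1.2+3.8 = 18.6
124 - 129 - 112 - 121 - 113: 4.7+3.9+2.3+3.8 = 14.7
124 - 119 - 112 - 121 - 113: 8.9+1.9+2.3+3.8 = 16.9
124 - 129 - 121 - 113: 4.7+4.3+3.8 = 12.8
Cheapest is 124 - 129 - 121 - 113 at 12.8 m.
So from 124 the first move is to 129.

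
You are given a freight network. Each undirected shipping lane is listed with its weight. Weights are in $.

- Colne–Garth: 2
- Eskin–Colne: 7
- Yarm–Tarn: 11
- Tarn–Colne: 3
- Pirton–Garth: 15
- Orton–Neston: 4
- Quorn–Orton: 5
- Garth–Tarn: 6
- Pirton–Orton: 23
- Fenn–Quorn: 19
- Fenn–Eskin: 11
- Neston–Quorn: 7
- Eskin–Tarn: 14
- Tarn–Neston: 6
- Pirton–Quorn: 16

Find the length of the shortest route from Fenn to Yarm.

$32

Running Dijkstra from Fenn:
Fenn: 0
Eskin: 11  (via Fenn)
Colne: 18  (via Eskin)
Quorn: 19  (via Fenn)
Garth: 20  (via Colne)
Tarn: 21  (via Colne)
Orton: 24  (via Quorn)
Neston: 26  (via Quorn)
Yarm: 32  (via Tarn)
Shortest route: Fenn–Eskin–Colne–Tarn–Yarm = $32.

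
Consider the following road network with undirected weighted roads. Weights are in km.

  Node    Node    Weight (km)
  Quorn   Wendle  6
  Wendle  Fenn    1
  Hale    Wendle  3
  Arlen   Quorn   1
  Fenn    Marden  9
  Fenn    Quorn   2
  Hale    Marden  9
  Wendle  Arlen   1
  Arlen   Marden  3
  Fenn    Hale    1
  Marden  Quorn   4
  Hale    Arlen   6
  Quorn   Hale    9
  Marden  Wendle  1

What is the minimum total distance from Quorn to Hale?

3 km

Shortest distances from Quorn:
Quorn: 0
Arlen: 1  (via Quorn)
Wendle: 2  (via Arlen)
Fenn: 2  (via Quorn)
Hale: 3  (via Fenn)
Shortest route: Quorn → Fenn → Hale = 3 km.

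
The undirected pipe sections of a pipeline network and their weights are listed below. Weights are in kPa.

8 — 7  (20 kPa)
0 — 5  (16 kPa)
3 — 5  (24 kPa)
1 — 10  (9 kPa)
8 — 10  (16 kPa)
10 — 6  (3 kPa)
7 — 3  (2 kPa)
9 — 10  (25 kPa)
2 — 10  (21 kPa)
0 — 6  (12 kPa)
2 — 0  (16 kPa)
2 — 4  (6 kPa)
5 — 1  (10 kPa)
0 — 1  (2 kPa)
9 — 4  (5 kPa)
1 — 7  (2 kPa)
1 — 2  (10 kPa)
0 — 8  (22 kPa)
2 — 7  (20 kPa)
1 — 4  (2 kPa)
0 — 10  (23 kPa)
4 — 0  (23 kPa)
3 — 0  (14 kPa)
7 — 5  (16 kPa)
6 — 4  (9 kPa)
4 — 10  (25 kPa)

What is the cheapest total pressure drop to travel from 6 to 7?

13 kPa

Enumerating some paths:
6 - 4 - 2 - 1 - 7: 9+6+10+2 = 27
6 - 4 - 1 - 7: 9+2+2 = 13
6 - 0 - 1 - 7: 12+2+2 = 16
6 - 10 - 1 - 7: 3+9+2 = 14
Cheapest is 6 - 4 - 1 - 7 at 13 kPa.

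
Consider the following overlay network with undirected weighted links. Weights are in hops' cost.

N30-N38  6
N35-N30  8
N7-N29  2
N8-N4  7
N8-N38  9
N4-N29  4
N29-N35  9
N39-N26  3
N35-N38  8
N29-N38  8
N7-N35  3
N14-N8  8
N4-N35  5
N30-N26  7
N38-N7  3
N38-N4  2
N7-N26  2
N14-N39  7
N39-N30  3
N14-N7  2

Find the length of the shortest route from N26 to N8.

Shortest distances from N26:
N26: 0
N7: 2  (via N26)
N39: 3  (via N26)
N14: 4  (via N7)
N29: 4  (via N7)
N35: 5  (via N7)
N38: 5  (via N7)
N30: 6  (via N39)
N4: 7  (via N38)
N8: 12  (via N14)
Shortest route: N26 → N7 → N14 → N8 = 12 hops' cost.

12 hops' cost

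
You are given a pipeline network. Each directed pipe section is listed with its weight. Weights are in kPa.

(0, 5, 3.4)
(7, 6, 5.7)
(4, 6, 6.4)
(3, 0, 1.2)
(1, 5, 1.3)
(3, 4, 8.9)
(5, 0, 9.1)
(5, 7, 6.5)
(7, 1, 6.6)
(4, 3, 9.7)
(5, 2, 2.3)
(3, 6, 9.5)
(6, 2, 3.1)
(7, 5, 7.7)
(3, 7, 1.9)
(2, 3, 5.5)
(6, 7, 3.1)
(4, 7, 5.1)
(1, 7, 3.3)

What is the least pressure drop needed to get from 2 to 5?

10.1 kPa

Settle nodes by increasing distance from 2:
2: 0
3: 5.5  (via 2)
0: 6.7  (via 3)
7: 7.4  (via 3)
5: 10.1  (via 0)
Shortest route: 2–3–0–5 = 10.1 kPa.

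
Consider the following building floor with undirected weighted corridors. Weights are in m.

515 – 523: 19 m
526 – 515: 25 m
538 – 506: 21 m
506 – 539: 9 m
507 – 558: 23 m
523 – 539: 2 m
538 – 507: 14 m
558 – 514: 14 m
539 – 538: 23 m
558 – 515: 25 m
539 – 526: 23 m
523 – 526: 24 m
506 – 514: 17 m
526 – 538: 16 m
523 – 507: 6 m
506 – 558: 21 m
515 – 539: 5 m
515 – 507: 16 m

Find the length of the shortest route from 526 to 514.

Running Dijkstra from 526:
526: 0
538: 16  (via 526)
539: 23  (via 526)
523: 24  (via 526)
515: 25  (via 526)
507: 30  (via 538)
506: 32  (via 539)
514: 49  (via 506)
Shortest route: 526 → 539 → 506 → 514 = 49 m.

49 m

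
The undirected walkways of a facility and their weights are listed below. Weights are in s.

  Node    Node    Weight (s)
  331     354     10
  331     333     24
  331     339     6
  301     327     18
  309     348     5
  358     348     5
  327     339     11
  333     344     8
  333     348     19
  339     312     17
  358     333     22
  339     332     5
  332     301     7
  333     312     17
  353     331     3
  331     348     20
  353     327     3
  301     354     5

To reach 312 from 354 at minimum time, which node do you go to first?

331

Candidate routes:
354 → 331 → 339 → 312: 10+6+17 = 33
354 → 301 → 327 → 339 → 312: 5+18+11+17 = 51
354 → 301 → 332 → 339 → 312: 5+7+5+17 = 34
354 → 331 → 353 → 327 → 339 → 312: 10+3+3+11+17 = 44
Cheapest is 354 → 331 → 339 → 312 at 33 s.
So from 354 the first move is to 331.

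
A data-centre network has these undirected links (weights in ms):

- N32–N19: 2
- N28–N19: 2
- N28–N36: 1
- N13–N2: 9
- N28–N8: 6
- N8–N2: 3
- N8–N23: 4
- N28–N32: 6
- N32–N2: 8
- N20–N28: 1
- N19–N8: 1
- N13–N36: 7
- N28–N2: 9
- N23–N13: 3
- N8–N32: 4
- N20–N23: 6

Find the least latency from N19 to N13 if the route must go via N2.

13 ms

Shortest N19→N2: N19–N8–N2 = 4
Best N2 to N13: N2–N13 costing 9
Total via N2: 4 + 9 = 13 ms.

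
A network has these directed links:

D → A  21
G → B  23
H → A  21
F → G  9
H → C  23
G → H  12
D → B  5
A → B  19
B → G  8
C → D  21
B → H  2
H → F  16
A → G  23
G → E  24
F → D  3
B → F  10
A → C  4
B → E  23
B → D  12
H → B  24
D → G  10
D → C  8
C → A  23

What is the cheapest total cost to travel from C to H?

28

Compare a few routes:
C - D - B - H: 21+5+2 = 28
C - A - B - H: 23+19+2 = 44
C - D - B - G - H: 21+5+8+12 = 46
C - D - G - H: 21+10+12 = 43
The minimum is 28 via C - D - B - H.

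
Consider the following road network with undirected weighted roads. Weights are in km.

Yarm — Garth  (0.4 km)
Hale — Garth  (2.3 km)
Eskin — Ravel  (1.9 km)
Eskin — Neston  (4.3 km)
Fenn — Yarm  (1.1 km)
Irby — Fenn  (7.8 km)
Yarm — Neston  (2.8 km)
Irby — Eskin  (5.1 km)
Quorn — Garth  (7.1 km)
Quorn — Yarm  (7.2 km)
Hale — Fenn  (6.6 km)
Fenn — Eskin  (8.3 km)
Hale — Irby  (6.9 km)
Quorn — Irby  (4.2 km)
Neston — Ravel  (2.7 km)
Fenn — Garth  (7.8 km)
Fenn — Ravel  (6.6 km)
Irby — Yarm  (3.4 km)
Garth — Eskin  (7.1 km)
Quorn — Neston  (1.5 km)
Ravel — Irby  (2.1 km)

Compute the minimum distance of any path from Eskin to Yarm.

7.1 km

Settle nodes by increasing distance from Eskin:
Eskin: 0
Ravel: 1.9  (via Eskin)
Irby: 4  (via Ravel)
Neston: 4.3  (via Eskin)
Quorn: 5.8  (via Neston)
Garth: 7.1  (via Eskin)
Yarm: 7.1  (via Neston)
Shortest route: Eskin–Neston–Yarm = 7.1 km.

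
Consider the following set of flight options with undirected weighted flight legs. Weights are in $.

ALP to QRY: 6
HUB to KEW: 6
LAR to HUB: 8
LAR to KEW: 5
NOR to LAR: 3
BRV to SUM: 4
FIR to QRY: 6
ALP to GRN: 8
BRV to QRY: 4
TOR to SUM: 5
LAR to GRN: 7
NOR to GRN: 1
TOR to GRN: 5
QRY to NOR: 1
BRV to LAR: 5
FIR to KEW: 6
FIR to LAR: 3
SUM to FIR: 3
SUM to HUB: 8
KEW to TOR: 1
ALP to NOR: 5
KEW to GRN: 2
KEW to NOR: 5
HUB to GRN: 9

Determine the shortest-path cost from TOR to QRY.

$5

Compare a few routes:
TOR - KEW - GRN - NOR - QRY: 1+2+1+1 = 5
TOR - GRN - NOR - QRY: 5+1+1 = 7
The minimum is $5 via TOR - KEW - GRN - NOR - QRY.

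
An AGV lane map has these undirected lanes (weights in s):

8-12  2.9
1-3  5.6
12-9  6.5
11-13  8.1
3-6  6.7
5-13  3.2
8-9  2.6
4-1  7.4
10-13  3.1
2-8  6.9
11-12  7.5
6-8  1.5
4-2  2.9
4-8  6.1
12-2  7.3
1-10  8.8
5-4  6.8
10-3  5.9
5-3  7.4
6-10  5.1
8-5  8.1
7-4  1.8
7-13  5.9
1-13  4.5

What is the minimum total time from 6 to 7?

9.4 s

Compare a few routes:
6–8–2–4–7: 1.5+6.9+2.9+1.8 = 13.1
6–8–4–7: 1.5+6.1+1.8 = 9.4
6–10–13–7: 5.1+3.1+5.9 = 14.1
Cheapest is 6–8–4–7 at 9.4 s.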